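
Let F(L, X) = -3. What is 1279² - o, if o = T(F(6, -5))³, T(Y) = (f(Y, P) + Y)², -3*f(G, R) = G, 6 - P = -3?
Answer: 1635777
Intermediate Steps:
P = 9 (P = 6 - 1*(-3) = 6 + 3 = 9)
f(G, R) = -G/3
T(Y) = 4*Y²/9 (T(Y) = (-Y/3 + Y)² = (2*Y/3)² = 4*Y²/9)
o = 64 (o = ((4/9)*(-3)²)³ = ((4/9)*9)³ = 4³ = 64)
1279² - o = 1279² - 1*64 = 1635841 - 64 = 1635777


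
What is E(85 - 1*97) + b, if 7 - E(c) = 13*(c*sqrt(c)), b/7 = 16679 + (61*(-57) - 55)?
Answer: 92036 + 312*I*sqrt(3) ≈ 92036.0 + 540.4*I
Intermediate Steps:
b = 92029 (b = 7*(16679 + (61*(-57) - 55)) = 7*(16679 + (-3477 - 55)) = 7*(16679 - 3532) = 7*13147 = 92029)
E(c) = 7 - 13*c**(3/2) (E(c) = 7 - 13*c*sqrt(c) = 7 - 13*c**(3/2))
E(85 - 1*97) + b = (7 - 13*(85 - 1*97)**(3/2)) + 92029 = (7 - 13*(85 - 97)**(3/2)) + 92029 = (7 - (-312)*I*sqrt(3)) + 92029 = (7 + 312*I*sqrt(3)) + 92029 = 92036 + 312*I*sqrt(3)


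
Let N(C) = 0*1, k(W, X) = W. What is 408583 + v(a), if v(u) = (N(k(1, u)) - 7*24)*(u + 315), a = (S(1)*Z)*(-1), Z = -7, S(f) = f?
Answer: 354487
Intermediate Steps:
N(C) = 0
a = 7 (a = (1*(-7))*(-1) = -7*(-1) = 7)
v(u) = -52920 - 168*u (v(u) = (0 - 7*24)*(u + 315) = (0 - 168)*(315 + u) = -168*(315 + u) = -52920 - 168*u)
408583 + v(a) = 408583 + (-52920 - 168*7) = 408583 + (-52920 - 1176) = 408583 - 54096 = 354487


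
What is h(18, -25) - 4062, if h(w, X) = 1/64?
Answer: -259967/64 ≈ -4062.0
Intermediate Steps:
h(w, X) = 1/64
h(18, -25) - 4062 = 1/64 - 4062 = -259967/64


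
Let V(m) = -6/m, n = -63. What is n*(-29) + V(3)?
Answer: 1825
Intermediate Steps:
n*(-29) + V(3) = -63*(-29) - 6/3 = 1827 - 6*⅓ = 1827 - 2 = 1825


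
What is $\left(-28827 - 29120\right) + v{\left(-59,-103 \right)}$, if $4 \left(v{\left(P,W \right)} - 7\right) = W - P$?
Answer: $-57951$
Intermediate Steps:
$v{\left(P,W \right)} = 7 - \frac{P}{4} + \frac{W}{4}$ ($v{\left(P,W \right)} = 7 + \frac{W - P}{4} = 7 - \left(- \frac{W}{4} + \frac{P}{4}\right) = 7 - \frac{P}{4} + \frac{W}{4}$)
$\left(-28827 - 29120\right) + v{\left(-59,-103 \right)} = \left(-28827 - 29120\right) + \left(7 - - \frac{59}{4} + \frac{1}{4} \left(-103\right)\right) = -57947 + \left(7 + \frac{59}{4} - \frac{103}{4}\right) = -57947 - 4 = -57951$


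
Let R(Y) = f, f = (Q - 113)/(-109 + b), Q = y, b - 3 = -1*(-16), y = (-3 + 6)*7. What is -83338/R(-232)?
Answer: -1875105/23 ≈ -81526.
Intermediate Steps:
y = 21 (y = 3*7 = 21)
b = 19 (b = 3 - 1*(-16) = 3 + 16 = 19)
Q = 21
f = 46/45 (f = (21 - 113)/(-109 + 19) = -92/(-90) = -92*(-1/90) = 46/45 ≈ 1.0222)
R(Y) = 46/45
-83338/R(-232) = -83338/46/45 = -83338*45/46 = -1875105/23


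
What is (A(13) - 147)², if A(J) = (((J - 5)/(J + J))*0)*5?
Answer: 21609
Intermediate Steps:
A(J) = 0 (A(J) = (((-5 + J)/((2*J)))*0)*5 = (((-5 + J)*(1/(2*J)))*0)*5 = (((-5 + J)/(2*J))*0)*5 = 0*5 = 0)
(A(13) - 147)² = (0 - 147)² = (-147)² = 21609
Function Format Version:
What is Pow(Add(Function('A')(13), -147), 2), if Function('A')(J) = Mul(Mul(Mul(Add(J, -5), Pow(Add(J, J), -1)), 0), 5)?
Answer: 21609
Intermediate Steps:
Function('A')(J) = 0 (Function('A')(J) = Mul(Mul(Mul(Add(-5, J), Pow(Mul(2, J), -1)), 0), 5) = Mul(Mul(Mul(Add(-5, J), Mul(Rational(1, 2), Pow(J, -1))), 0), 5) = Mul(Mul(Mul(Rational(1, 2), Pow(J, -1), Add(-5, J)), 0), 5) = Mul(0, 5) = 0)
Pow(Add(Function('A')(13), -147), 2) = Pow(Add(0, -147), 2) = Pow(-147, 2) = 21609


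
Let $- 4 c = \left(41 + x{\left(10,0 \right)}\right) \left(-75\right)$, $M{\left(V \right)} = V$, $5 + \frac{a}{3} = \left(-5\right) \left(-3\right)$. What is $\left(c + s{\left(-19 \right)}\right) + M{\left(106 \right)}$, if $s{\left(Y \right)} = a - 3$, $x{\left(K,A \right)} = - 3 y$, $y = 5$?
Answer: $\frac{1241}{2} \approx 620.5$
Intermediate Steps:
$a = 30$ ($a = -15 + 3 \left(\left(-5\right) \left(-3\right)\right) = -15 + 3 \cdot 15 = -15 + 45 = 30$)
$x{\left(K,A \right)} = -15$ ($x{\left(K,A \right)} = \left(-3\right) 5 = -15$)
$s{\left(Y \right)} = 27$ ($s{\left(Y \right)} = 30 - 3 = 27$)
$c = \frac{975}{2}$ ($c = - \frac{\left(41 - 15\right) \left(-75\right)}{4} = - \frac{26 \left(-75\right)}{4} = \left(- \frac{1}{4}\right) \left(-1950\right) = \frac{975}{2} \approx 487.5$)
$\left(c + s{\left(-19 \right)}\right) + M{\left(106 \right)} = \left(\frac{975}{2} + 27\right) + 106 = \frac{1029}{2} + 106 = \frac{1241}{2}$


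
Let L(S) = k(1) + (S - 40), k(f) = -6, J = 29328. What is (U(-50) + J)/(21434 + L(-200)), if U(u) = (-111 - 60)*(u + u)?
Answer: 11607/5297 ≈ 2.1912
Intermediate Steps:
U(u) = -342*u
L(S) = -46 + S (L(S) = -6 + (S - 40) = -6 + (-40 + S) = -46 + S)
(U(-50) + J)/(21434 + L(-200)) = (-342*(-50) + 29328)/(21434 + (-46 - 200)) = (17100 + 29328)/(21434 - 246) = 46428/21188 = 46428*(1/21188) = 11607/5297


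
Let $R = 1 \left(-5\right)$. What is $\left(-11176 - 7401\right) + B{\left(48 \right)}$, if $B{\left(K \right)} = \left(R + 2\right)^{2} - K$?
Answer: $-18616$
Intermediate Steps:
$R = -5$
$B{\left(K \right)} = 9 - K$ ($B{\left(K \right)} = \left(-5 + 2\right)^{2} - K = \left(-3\right)^{2} - K = 9 - K$)
$\left(-11176 - 7401\right) + B{\left(48 \right)} = \left(-11176 - 7401\right) + \left(9 - 48\right) = -18577 + \left(9 - 48\right) = -18577 - 39 = -18616$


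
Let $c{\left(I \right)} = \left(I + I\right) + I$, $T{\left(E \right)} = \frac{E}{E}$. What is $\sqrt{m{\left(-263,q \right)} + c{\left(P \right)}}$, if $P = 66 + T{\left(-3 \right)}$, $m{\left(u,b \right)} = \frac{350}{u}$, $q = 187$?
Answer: $\frac{\sqrt{13810919}}{263} \approx 14.13$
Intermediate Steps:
$T{\left(E \right)} = 1$
$P = 67$ ($P = 66 + 1 = 67$)
$c{\left(I \right)} = 3 I$ ($c{\left(I \right)} = 2 I + I = 3 I$)
$\sqrt{m{\left(-263,q \right)} + c{\left(P \right)}} = \sqrt{\frac{350}{-263} + 3 \cdot 67} = \sqrt{350 \left(- \frac{1}{263}\right) + 201} = \sqrt{- \frac{350}{263} + 201} = \sqrt{\frac{52513}{263}} = \frac{\sqrt{13810919}}{263}$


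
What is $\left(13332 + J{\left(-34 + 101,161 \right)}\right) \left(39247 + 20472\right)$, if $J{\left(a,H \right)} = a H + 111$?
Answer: $1446991370$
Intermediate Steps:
$J{\left(a,H \right)} = 111 + H a$ ($J{\left(a,H \right)} = H a + 111 = 111 + H a$)
$\left(13332 + J{\left(-34 + 101,161 \right)}\right) \left(39247 + 20472\right) = \left(13332 + \left(111 + 161 \left(-34 + 101\right)\right)\right) \left(39247 + 20472\right) = \left(13332 + \left(111 + 161 \cdot 67\right)\right) 59719 = \left(13332 + \left(111 + 10787\right)\right) 59719 = \left(13332 + 10898\right) 59719 = 24230 \cdot 59719 = 1446991370$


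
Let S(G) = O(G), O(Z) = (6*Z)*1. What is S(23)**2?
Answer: 19044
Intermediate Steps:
O(Z) = 6*Z
S(G) = 6*G
S(23)**2 = (6*23)**2 = 138**2 = 19044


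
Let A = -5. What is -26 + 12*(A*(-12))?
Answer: 694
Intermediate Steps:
-26 + 12*(A*(-12)) = -26 + 12*(-5*(-12)) = -26 + 12*60 = -26 + 720 = 694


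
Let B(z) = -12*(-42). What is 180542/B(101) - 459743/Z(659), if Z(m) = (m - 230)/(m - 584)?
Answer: -2883472147/36036 ≈ -80016.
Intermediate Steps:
Z(m) = (-230 + m)/(-584 + m)
B(z) = 504
180542/B(101) - 459743/Z(659) = 180542/504 - 459743*(-584 + 659)/(-230 + 659) = 180542*(1/504) - 459743/(429/75) = 90271/252 - 459743/((1/75)*429) = 90271/252 - 459743/143/25 = 90271/252 - 459743*25/143 = 90271/252 - 11493575/143 = -2883472147/36036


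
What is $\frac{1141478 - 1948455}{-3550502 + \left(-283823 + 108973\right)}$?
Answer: $\frac{806977}{3725352} \approx 0.21662$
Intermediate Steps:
$\frac{1141478 - 1948455}{-3550502 + \left(-283823 + 108973\right)} = - \frac{806977}{-3550502 - 174850} = - \frac{806977}{-3725352} = \left(-806977\right) \left(- \frac{1}{3725352}\right) = \frac{806977}{3725352}$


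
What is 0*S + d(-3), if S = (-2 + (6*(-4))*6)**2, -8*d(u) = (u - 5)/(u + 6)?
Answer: 1/3 ≈ 0.33333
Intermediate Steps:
d(u) = -(-5 + u)/(8*(6 + u)) (d(u) = -(u - 5)/(8*(u + 6)) = -(-5 + u)/(8*(6 + u)))
S = 21316 (S = (-2 - 24*6)**2 = (-2 - 144)**2 = (-146)**2 = 21316)
0*S + d(-3) = 0*21316 + (5 - 1*(-3))/(8*(6 - 3)) = 0 + (1/8)*(5 + 3)/3 = 0 + (1/8)*(1/3)*8 = 0 + 1/3 = 1/3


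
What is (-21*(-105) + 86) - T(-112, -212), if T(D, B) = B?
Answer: 2503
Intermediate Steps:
(-21*(-105) + 86) - T(-112, -212) = (-21*(-105) + 86) - 1*(-212) = (2205 + 86) + 212 = 2291 + 212 = 2503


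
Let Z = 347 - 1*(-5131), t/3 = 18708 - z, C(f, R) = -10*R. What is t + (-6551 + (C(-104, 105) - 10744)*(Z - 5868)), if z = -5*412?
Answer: 4655413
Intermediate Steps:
z = -2060
t = 62304 (t = 3*(18708 - 1*(-2060)) = 3*(18708 + 2060) = 3*20768 = 62304)
Z = 5478 (Z = 347 + 5131 = 5478)
t + (-6551 + (C(-104, 105) - 10744)*(Z - 5868)) = 62304 + (-6551 + (-10*105 - 10744)*(5478 - 5868)) = 62304 + (-6551 + (-1050 - 10744)*(-390)) = 62304 + (-6551 - 11794*(-390)) = 62304 + (-6551 + 4599660) = 62304 + 4593109 = 4655413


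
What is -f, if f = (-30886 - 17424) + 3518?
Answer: 44792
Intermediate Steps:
f = -44792 (f = -48310 + 3518 = -44792)
-f = -1*(-44792) = 44792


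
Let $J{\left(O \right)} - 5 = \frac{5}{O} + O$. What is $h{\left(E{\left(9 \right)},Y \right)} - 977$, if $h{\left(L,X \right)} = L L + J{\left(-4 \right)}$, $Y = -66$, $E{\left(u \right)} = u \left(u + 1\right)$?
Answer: $\frac{28491}{4} \approx 7122.8$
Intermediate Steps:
$E{\left(u \right)} = u \left(1 + u\right)$
$J{\left(O \right)} = 5 + O + \frac{5}{O}$ ($J{\left(O \right)} = 5 + \left(\frac{5}{O} + O\right) = 5 + \left(O + \frac{5}{O}\right) = 5 + O + \frac{5}{O}$)
$h{\left(L,X \right)} = - \frac{1}{4} + L^{2}$ ($h{\left(L,X \right)} = L L + \left(5 - 4 + \frac{5}{-4}\right) = L^{2} + \left(5 - 4 + 5 \left(- \frac{1}{4}\right)\right) = L^{2} - \frac{1}{4} = - \frac{1}{4} + L^{2}$)
$h{\left(E{\left(9 \right)},Y \right)} - 977 = \left(- \frac{1}{4} + \left(9 \left(1 + 9\right)\right)^{2}\right) - 977 = \left(- \frac{1}{4} + \left(9 \cdot 10\right)^{2}\right) - 977 = \left(- \frac{1}{4} + 90^{2}\right) - 977 = \left(- \frac{1}{4} + 8100\right) - 977 = \frac{32399}{4} - 977 = \frac{28491}{4}$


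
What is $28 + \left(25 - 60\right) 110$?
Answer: $-3822$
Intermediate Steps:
$28 + \left(25 - 60\right) 110 = 28 - 3850 = -3822$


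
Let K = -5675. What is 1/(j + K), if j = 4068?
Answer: -1/1607 ≈ -0.00062228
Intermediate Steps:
1/(j + K) = 1/(4068 - 5675) = 1/(-1607) = -1/1607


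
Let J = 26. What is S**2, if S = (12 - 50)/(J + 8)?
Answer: 361/289 ≈ 1.2491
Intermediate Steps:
S = -19/17 (S = (12 - 50)/(26 + 8) = -38/34 = -38*1/34 = -19/17 ≈ -1.1176)
S**2 = (-19/17)**2 = 361/289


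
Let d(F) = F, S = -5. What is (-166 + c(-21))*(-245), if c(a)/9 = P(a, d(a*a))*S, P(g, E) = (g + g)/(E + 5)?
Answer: 8837885/223 ≈ 39632.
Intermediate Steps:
P(g, E) = 2*g/(5 + E) (P(g, E) = (2*g)/(5 + E) = 2*g/(5 + E))
c(a) = -90*a/(5 + a²) (c(a) = 9*((2*a/(5 + a*a))*(-5)) = 9*((2*a/(5 + a²))*(-5)) = 9*(-10*a/(5 + a²)) = -90*a/(5 + a²))
(-166 + c(-21))*(-245) = (-166 - 90*(-21)/(5 + (-21)²))*(-245) = (-166 - 90*(-21)/(5 + 441))*(-245) = (-166 - 90*(-21)/446)*(-245) = (-166 - 90*(-21)*1/446)*(-245) = (-166 + 945/223)*(-245) = -36073/223*(-245) = 8837885/223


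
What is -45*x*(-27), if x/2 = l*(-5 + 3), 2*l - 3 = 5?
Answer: -19440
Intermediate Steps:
l = 4 (l = 3/2 + (1/2)*5 = 3/2 + 5/2 = 4)
x = -16 (x = 2*(4*(-5 + 3)) = 2*(4*(-2)) = 2*(-8) = -16)
-45*x*(-27) = -45*(-16)*(-27) = 720*(-27) = -19440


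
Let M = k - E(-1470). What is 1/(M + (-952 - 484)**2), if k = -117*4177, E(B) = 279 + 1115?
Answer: 1/1571993 ≈ 6.3614e-7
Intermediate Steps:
E(B) = 1394
k = -488709
M = -490103 (M = -488709 - 1*1394 = -488709 - 1394 = -490103)
1/(M + (-952 - 484)**2) = 1/(-490103 + (-952 - 484)**2) = 1/(-490103 + (-1436)**2) = 1/(-490103 + 2062096) = 1/1571993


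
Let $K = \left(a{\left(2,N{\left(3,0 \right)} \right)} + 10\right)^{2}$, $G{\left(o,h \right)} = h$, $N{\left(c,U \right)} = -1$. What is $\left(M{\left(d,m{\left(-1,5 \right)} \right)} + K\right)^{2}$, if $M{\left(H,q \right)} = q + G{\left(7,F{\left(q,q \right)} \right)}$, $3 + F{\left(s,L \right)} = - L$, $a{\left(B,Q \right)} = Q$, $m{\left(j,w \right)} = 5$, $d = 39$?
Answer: $6084$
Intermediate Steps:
$F{\left(s,L \right)} = -3 - L$
$M{\left(H,q \right)} = -3$ ($M{\left(H,q \right)} = q - \left(3 + q\right) = -3$)
$K = 81$ ($K = \left(-1 + 10\right)^{2} = 9^{2} = 81$)
$\left(M{\left(d,m{\left(-1,5 \right)} \right)} + K\right)^{2} = \left(-3 + 81\right)^{2} = 78^{2} = 6084$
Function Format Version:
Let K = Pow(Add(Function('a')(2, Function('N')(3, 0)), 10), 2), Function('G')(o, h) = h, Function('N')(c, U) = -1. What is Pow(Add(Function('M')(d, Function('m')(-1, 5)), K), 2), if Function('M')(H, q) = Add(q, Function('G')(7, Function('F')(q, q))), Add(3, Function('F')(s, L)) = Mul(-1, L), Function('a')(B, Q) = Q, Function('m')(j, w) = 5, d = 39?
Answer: 6084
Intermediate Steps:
Function('F')(s, L) = Add(-3, Mul(-1, L))
Function('M')(H, q) = -3 (Function('M')(H, q) = Add(q, Add(-3, Mul(-1, q))) = -3)
K = 81 (K = Pow(Add(-1, 10), 2) = Pow(9, 2) = 81)
Pow(Add(Function('M')(d, Function('m')(-1, 5)), K), 2) = Pow(Add(-3, 81), 2) = Pow(78, 2) = 6084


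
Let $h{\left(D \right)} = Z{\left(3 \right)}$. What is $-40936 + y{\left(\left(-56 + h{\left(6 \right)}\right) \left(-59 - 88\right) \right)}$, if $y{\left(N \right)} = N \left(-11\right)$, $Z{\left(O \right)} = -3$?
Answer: $-136339$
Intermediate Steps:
$h{\left(D \right)} = -3$
$y{\left(N \right)} = - 11 N$
$-40936 + y{\left(\left(-56 + h{\left(6 \right)}\right) \left(-59 - 88\right) \right)} = -40936 - 11 \left(-56 - 3\right) \left(-59 - 88\right) = -40936 - 11 \left(\left(-59\right) \left(-147\right)\right) = -40936 - 95403 = -136339$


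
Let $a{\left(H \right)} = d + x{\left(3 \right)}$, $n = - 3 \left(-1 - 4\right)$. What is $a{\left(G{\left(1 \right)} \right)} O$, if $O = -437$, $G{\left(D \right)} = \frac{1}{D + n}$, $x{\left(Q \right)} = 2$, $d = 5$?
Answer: $-3059$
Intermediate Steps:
$n = 15$ ($n = \left(-3\right) \left(-5\right) = 15$)
$G{\left(D \right)} = \frac{1}{15 + D}$ ($G{\left(D \right)} = \frac{1}{D + 15} = \frac{1}{15 + D}$)
$a{\left(H \right)} = 7$ ($a{\left(H \right)} = 5 + 2 = 7$)
$a{\left(G{\left(1 \right)} \right)} O = 7 \left(-437\right) = -3059$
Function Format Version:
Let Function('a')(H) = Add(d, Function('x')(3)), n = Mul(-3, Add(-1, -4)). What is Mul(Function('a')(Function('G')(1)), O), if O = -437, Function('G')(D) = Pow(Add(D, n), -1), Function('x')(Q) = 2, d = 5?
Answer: -3059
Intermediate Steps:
n = 15 (n = Mul(-3, -5) = 15)
Function('G')(D) = Pow(Add(15, D), -1) (Function('G')(D) = Pow(Add(D, 15), -1) = Pow(Add(15, D), -1))
Function('a')(H) = 7 (Function('a')(H) = Add(5, 2) = 7)
Mul(Function('a')(Function('G')(1)), O) = Mul(7, -437) = -3059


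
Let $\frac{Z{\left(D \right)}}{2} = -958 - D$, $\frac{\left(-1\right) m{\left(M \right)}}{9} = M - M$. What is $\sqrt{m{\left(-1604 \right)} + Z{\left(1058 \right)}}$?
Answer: $24 i \sqrt{7} \approx 63.498 i$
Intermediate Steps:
$m{\left(M \right)} = 0$ ($m{\left(M \right)} = - 9 \left(M - M\right) = \left(-9\right) 0 = 0$)
$Z{\left(D \right)} = -1916 - 2 D$ ($Z{\left(D \right)} = 2 \left(-958 - D\right) = -1916 - 2 D$)
$\sqrt{m{\left(-1604 \right)} + Z{\left(1058 \right)}} = \sqrt{0 - 4032} = \sqrt{-4032} = 24 i \sqrt{7}$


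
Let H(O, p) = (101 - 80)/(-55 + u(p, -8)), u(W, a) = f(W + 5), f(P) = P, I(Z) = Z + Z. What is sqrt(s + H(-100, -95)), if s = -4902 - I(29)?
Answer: I*sqrt(104287045)/145 ≈ 70.428*I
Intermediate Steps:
I(Z) = 2*Z
u(W, a) = 5 + W (u(W, a) = W + 5 = 5 + W)
s = -4960 (s = -4902 - 2*29 = -4902 - 1*58 = -4902 - 58 = -4960)
H(O, p) = 21/(-50 + p) (H(O, p) = (101 - 80)/(-55 + (5 + p)) = 21/(-50 + p))
sqrt(s + H(-100, -95)) = sqrt(-4960 + 21/(-50 - 95)) = sqrt(-4960 + 21/(-145)) = sqrt(-4960 + 21*(-1/145)) = sqrt(-4960 - 21/145) = sqrt(-719221/145) = I*sqrt(104287045)/145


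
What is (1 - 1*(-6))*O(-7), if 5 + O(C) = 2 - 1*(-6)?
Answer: 21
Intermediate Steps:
O(C) = 3 (O(C) = -5 + (2 - 1*(-6)) = -5 + (2 + 6) = -5 + 8 = 3)
(1 - 1*(-6))*O(-7) = (1 - 1*(-6))*3 = (1 + 6)*3 = 7*3 = 21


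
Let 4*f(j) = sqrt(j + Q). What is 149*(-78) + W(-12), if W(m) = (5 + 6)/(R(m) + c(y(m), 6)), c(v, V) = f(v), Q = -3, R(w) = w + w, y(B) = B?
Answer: -35762302/3077 - 44*I*sqrt(15)/9231 ≈ -11622.0 - 0.018461*I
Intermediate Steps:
R(w) = 2*w
f(j) = sqrt(-3 + j)/4 (f(j) = sqrt(j - 3)/4 = sqrt(-3 + j)/4)
c(v, V) = sqrt(-3 + v)/4
W(m) = 11/(2*m + sqrt(-3 + m)/4) (W(m) = (5 + 6)/(2*m + sqrt(-3 + m)/4) = 11/(2*m + sqrt(-3 + m)/4))
149*(-78) + W(-12) = 149*(-78) + 44/(sqrt(-3 - 12) + 8*(-12)) = -11622 + 44/(sqrt(-15) - 96) = -11622 + 44/(I*sqrt(15) - 96) = -11622 + 44/(-96 + I*sqrt(15))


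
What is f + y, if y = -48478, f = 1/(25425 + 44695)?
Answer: -3399277359/70120 ≈ -48478.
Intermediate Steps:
f = 1/70120 ≈ 1.4261e-5
f + y = 1/70120 - 48478 = -3399277359/70120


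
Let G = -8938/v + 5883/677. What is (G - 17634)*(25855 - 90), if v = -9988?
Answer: -1535260484364905/3380938 ≈ -4.5409e+8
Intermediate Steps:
G = 32405215/3380938 (G = -8938/(-9988) + 5883/677 = -8938*(-1/9988) + 5883*(1/677) = 4469/4994 + 5883/677 = 32405215/3380938 ≈ 9.5847)
(G - 17634)*(25855 - 90) = (32405215/3380938 - 17634)*(25855 - 90) = -59587055477/3380938*25765 = -1535260484364905/3380938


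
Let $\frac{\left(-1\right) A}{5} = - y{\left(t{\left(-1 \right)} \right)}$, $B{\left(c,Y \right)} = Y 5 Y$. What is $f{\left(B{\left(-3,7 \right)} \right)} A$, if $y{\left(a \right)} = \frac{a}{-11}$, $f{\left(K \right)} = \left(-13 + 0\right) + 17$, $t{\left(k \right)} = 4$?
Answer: $- \frac{80}{11} \approx -7.2727$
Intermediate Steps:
$B{\left(c,Y \right)} = 5 Y^{2}$ ($B{\left(c,Y \right)} = 5 Y Y = 5 Y^{2}$)
$f{\left(K \right)} = 4$ ($f{\left(K \right)} = -13 + 17 = 4$)
$y{\left(a \right)} = - \frac{a}{11}$ ($y{\left(a \right)} = a \left(- \frac{1}{11}\right) = - \frac{a}{11}$)
$A = - \frac{20}{11}$ ($A = - 5 \left(- \frac{\left(-1\right) 4}{11}\right) = - 5 \left(\left(-1\right) \left(- \frac{4}{11}\right)\right) = \left(-5\right) \frac{4}{11} = - \frac{20}{11} \approx -1.8182$)
$f{\left(B{\left(-3,7 \right)} \right)} A = 4 \left(- \frac{20}{11}\right) = - \frac{80}{11}$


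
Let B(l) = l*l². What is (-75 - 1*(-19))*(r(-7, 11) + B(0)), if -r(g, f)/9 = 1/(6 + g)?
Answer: -504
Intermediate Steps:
B(l) = l³
r(g, f) = -9/(6 + g)
(-75 - 1*(-19))*(r(-7, 11) + B(0)) = (-75 - 1*(-19))*(-9/(6 - 7) + 0³) = (-75 + 19)*(-9/(-1) + 0) = -56*(-9*(-1) + 0) = -56*(9 + 0) = -56*9 = -504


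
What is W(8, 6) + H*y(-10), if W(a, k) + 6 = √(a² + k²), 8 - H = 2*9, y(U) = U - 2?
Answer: 124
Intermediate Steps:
y(U) = -2 + U
H = -10 (H = 8 - 2*9 = 8 - 1*18 = 8 - 18 = -10)
W(a, k) = -6 + √(a² + k²)
W(8, 6) + H*y(-10) = (-6 + √(8² + 6²)) - 10*(-2 - 10) = (-6 + √(64 + 36)) - 10*(-12) = (-6 + √100) + 120 = (-6 + 10) + 120 = 4 + 120 = 124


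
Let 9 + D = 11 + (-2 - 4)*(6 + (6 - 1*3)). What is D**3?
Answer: -140608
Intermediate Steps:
D = -52 (D = -9 + (11 + (-2 - 4)*(6 + (6 - 1*3))) = -9 + (11 - 6*(6 + (6 - 3))) = -9 + (11 - 6*(6 + 3)) = -9 + (11 - 6*9) = -9 + (11 - 54) = -9 - 43 = -52)
D**3 = (-52)**3 = -140608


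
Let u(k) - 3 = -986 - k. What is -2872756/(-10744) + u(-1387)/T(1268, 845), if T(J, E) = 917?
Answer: 8350183/31178 ≈ 267.82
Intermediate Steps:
u(k) = -983 - k (u(k) = 3 + (-986 - k) = -983 - k)
-2872756/(-10744) + u(-1387)/T(1268, 845) = -2872756/(-10744) + (-983 - 1*(-1387))/917 = -2872756*(-1/10744) + (-983 + 1387)*(1/917) = 9091/34 + 404*(1/917) = 9091/34 + 404/917 = 8350183/31178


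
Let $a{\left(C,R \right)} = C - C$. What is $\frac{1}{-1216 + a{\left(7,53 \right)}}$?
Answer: $- \frac{1}{1216} \approx -0.00082237$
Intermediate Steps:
$a{\left(C,R \right)} = 0$
$\frac{1}{-1216 + a{\left(7,53 \right)}} = \frac{1}{-1216 + 0} = \frac{1}{-1216} = - \frac{1}{1216}$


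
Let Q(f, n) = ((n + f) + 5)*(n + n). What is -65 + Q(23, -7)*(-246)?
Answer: 72259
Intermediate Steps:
Q(f, n) = 2*n*(5 + f + n) (Q(f, n) = ((f + n) + 5)*(2*n) = (5 + f + n)*(2*n) = 2*n*(5 + f + n))
-65 + Q(23, -7)*(-246) = -65 + (2*(-7)*(5 + 23 - 7))*(-246) = -65 + (2*(-7)*21)*(-246) = -65 - 294*(-246) = -65 + 72324 = 72259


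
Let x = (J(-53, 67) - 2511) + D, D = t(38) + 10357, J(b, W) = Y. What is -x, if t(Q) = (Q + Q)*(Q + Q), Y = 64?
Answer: -13686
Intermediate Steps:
J(b, W) = 64
t(Q) = 4*Q² (t(Q) = (2*Q)*(2*Q) = 4*Q²)
D = 16133 (D = 4*38² + 10357 = 4*1444 + 10357 = 5776 + 10357 = 16133)
x = 13686 (x = (64 - 2511) + 16133 = -2447 + 16133 = 13686)
-x = -1*13686 = -13686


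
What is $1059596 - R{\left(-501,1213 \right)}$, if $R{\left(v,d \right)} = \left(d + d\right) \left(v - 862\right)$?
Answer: $4366234$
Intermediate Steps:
$R{\left(v,d \right)} = 2 d \left(-862 + v\right)$
$1059596 - R{\left(-501,1213 \right)} = 1059596 - 2 \cdot 1213 \left(-862 - 501\right) = 1059596 - 2 \cdot 1213 \left(-1363\right) = 1059596 - -3306638 = 1059596 + 3306638 = 4366234$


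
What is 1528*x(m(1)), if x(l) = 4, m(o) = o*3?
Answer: 6112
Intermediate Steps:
m(o) = 3*o
1528*x(m(1)) = 1528*4 = 6112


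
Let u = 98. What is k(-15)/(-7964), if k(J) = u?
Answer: -49/3982 ≈ -0.012305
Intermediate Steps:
k(J) = 98
k(-15)/(-7964) = 98/(-7964) = 98*(-1/7964) = -49/3982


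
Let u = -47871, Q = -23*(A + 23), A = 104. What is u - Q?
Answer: -44950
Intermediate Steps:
Q = -2921 (Q = -23*(104 + 23) = -23*127 = -2921)
u - Q = -47871 - 1*(-2921) = -47871 + 2921 = -44950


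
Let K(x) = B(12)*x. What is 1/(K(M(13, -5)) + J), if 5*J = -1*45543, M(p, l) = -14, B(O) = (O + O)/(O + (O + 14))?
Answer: -95/866157 ≈ -0.00010968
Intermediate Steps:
B(O) = 2*O/(14 + 2*O) (B(O) = (2*O)/(O + (14 + O)) = (2*O)/(14 + 2*O) = 2*O/(14 + 2*O))
J = -45543/5 (J = (-1*45543)/5 = (⅕)*(-45543) = -45543/5 ≈ -9108.6)
K(x) = 12*x/19 (K(x) = (12/(7 + 12))*x = (12/19)*x = (12*(1/19))*x = 12*x/19)
1/(K(M(13, -5)) + J) = 1/((12/19)*(-14) - 45543/5) = 1/(-168/19 - 45543/5) = 1/(-866157/95) = -95/866157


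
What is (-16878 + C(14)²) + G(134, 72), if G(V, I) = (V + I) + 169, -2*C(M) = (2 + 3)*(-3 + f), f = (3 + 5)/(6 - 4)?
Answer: -65987/4 ≈ -16497.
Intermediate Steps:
f = 4 (f = 8/2 = 8*(½) = 4)
C(M) = -5/2 (C(M) = -(2 + 3)*(-3 + 4)/2 = -5/2)
G(V, I) = 169 + I + V (G(V, I) = (I + V) + 169 = 169 + I + V)
(-16878 + C(14)²) + G(134, 72) = (-16878 + (-5/2)²) + (169 + 72 + 134) = (-16878 + 25/4) + 375 = -67487/4 + 375 = -65987/4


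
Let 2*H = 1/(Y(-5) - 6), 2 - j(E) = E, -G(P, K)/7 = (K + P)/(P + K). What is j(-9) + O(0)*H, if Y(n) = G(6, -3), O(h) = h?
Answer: 11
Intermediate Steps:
G(P, K) = -7 (G(P, K) = -7*(K + P)/(P + K) = -7*(K + P)/(K + P) = -7*1 = -7)
j(E) = 2 - E
Y(n) = -7
H = -1/26 (H = 1/(2*(-7 - 6)) = (½)/(-13) = (½)*(-1/13) = -1/26 ≈ -0.038462)
j(-9) + O(0)*H = (2 - 1*(-9)) + 0*(-1/26) = (2 + 9) + 0 = 11 + 0 = 11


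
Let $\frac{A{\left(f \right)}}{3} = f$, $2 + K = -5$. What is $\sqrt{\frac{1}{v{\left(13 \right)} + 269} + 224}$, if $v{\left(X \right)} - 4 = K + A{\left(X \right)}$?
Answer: $\frac{\sqrt{20837905}}{305} \approx 14.967$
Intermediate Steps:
$K = -7$ ($K = -2 - 5 = -7$)
$A{\left(f \right)} = 3 f$
$v{\left(X \right)} = -3 + 3 X$ ($v{\left(X \right)} = 4 + \left(-7 + 3 X\right) = -3 + 3 X$)
$\sqrt{\frac{1}{v{\left(13 \right)} + 269} + 224} = \sqrt{\frac{1}{\left(-3 + 3 \cdot 13\right) + 269} + 224} = \sqrt{\frac{1}{\left(-3 + 39\right) + 269} + 224} = \sqrt{\frac{1}{36 + 269} + 224} = \sqrt{\frac{1}{305} + 224} = \sqrt{\frac{68321}{305}} = \frac{\sqrt{20837905}}{305}$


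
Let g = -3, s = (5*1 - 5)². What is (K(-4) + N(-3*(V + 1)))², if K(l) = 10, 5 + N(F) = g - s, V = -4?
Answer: 4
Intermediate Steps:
s = 0 (s = (5 - 5)² = 0² = 0)
N(F) = -8 (N(F) = -5 + (-3 - 1*0) = -5 + (-3 + 0) = -5 - 3 = -8)
(K(-4) + N(-3*(V + 1)))² = (10 - 8)² = 2² = 4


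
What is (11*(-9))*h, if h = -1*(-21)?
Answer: -2079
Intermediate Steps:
h = 21
(11*(-9))*h = (11*(-9))*21 = -99*21 = -2079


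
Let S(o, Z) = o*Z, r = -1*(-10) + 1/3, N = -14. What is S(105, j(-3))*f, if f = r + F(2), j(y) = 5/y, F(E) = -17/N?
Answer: -12125/6 ≈ -2020.8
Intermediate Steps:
F(E) = 17/14 (F(E) = -17/(-14) = -17*(-1/14) = 17/14)
r = 31/3 (r = 10 + ⅓ = 31/3 ≈ 10.333)
S(o, Z) = Z*o
f = 485/42 (f = 31/3 + 17/14 = 485/42 ≈ 11.548)
S(105, j(-3))*f = ((5/(-3))*105)*(485/42) = ((5*(-⅓))*105)*(485/42) = -5/3*105*(485/42) = -175*485/42 = -12125/6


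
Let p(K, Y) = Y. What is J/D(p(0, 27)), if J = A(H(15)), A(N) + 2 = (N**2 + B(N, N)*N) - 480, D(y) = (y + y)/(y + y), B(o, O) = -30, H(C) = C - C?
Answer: -482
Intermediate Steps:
H(C) = 0
D(y) = 1 (D(y) = (2*y)/((2*y)) = (2*y)*(1/(2*y)) = 1)
A(N) = -482 + N**2 - 30*N (A(N) = -2 + ((N**2 - 30*N) - 480) = -2 + (-480 + N**2 - 30*N) = -482 + N**2 - 30*N)
J = -482 (J = -482 + 0**2 - 30*0 = -482 + 0 + 0 = -482)
J/D(p(0, 27)) = -482/1 = -482*1 = -482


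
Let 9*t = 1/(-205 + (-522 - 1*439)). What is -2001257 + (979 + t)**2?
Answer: -114839127272627/110124036 ≈ -1.0428e+6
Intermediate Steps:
t = -1/10494 (t = 1/(9*(-205 + (-522 - 1*439))) = 1/(9*(-205 + (-522 - 439))) = 1/(9*(-205 - 961)) = (1/9)/(-1166) = (1/9)*(-1/1166) = -1/10494 ≈ -9.5293e-5)
-2001257 + (979 + t)**2 = -2001257 + (979 - 1/10494)**2 = -2001257 + (10273625/10494)**2 = -2001257 + 105547370640625/110124036 = -114839127272627/110124036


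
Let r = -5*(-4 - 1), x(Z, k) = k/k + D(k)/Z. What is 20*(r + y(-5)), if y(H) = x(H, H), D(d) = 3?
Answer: 508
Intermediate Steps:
x(Z, k) = 1 + 3/Z (x(Z, k) = k/k + 3/Z = 1 + 3/Z)
y(H) = (3 + H)/H
r = 25 (r = -5*(-5) = 25)
20*(r + y(-5)) = 20*(25 + (3 - 5)/(-5)) = 20*(25 - ⅕*(-2)) = 20*(25 + ⅖) = 20*(127/5) = 508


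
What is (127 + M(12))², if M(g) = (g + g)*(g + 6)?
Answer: 312481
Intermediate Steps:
M(g) = 2*g*(6 + g) (M(g) = (2*g)*(6 + g) = 2*g*(6 + g))
(127 + M(12))² = (127 + 2*12*(6 + 12))² = (127 + 2*12*18)² = (127 + 432)² = 559² = 312481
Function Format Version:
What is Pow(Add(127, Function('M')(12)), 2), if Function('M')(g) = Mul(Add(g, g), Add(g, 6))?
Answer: 312481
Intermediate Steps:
Function('M')(g) = Mul(2, g, Add(6, g)) (Function('M')(g) = Mul(Mul(2, g), Add(6, g)) = Mul(2, g, Add(6, g)))
Pow(Add(127, Function('M')(12)), 2) = Pow(Add(127, Mul(2, 12, Add(6, 12))), 2) = Pow(Add(127, Mul(2, 12, 18)), 2) = Pow(Add(127, 432), 2) = Pow(559, 2) = 312481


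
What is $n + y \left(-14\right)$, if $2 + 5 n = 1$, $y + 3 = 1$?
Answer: $\frac{139}{5} \approx 27.8$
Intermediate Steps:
$y = -2$ ($y = -3 + 1 = -2$)
$n = - \frac{1}{5}$ ($n = - \frac{2}{5} + \frac{1}{5} \cdot 1 = - \frac{2}{5} + \frac{1}{5} = - \frac{1}{5} \approx -0.2$)
$n + y \left(-14\right) = - \frac{1}{5} - -28 = - \frac{1}{5} + 28 = \frac{139}{5}$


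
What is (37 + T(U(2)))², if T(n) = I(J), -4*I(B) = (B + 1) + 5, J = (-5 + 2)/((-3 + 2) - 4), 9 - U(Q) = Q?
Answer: 499849/400 ≈ 1249.6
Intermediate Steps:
U(Q) = 9 - Q
J = ⅗ (J = -3/(-1 - 4) = -3/(-5) = -3*(-⅕) = ⅗ ≈ 0.60000)
I(B) = -3/2 - B/4 (I(B) = -((B + 1) + 5)/4 = -((1 + B) + 5)/4 = -(6 + B)/4 = -3/2 - B/4)
T(n) = -33/20 (T(n) = -3/2 - ¼*⅗ = -3/2 - 3/20 = -33/20)
(37 + T(U(2)))² = (37 - 33/20)² = (707/20)² = 499849/400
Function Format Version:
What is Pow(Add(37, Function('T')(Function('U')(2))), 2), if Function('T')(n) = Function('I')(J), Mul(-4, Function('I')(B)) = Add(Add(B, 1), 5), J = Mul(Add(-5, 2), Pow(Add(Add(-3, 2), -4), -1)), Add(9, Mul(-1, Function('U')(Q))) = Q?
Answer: Rational(499849, 400) ≈ 1249.6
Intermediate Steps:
Function('U')(Q) = Add(9, Mul(-1, Q))
J = Rational(3, 5) (J = Mul(-3, Pow(Add(-1, -4), -1)) = Mul(-3, Pow(-5, -1)) = Mul(-3, Rational(-1, 5)) = Rational(3, 5) ≈ 0.60000)
Function('I')(B) = Add(Rational(-3, 2), Mul(Rational(-1, 4), B)) (Function('I')(B) = Mul(Rational(-1, 4), Add(Add(B, 1), 5)) = Mul(Rational(-1, 4), Add(Add(1, B), 5)) = Mul(Rational(-1, 4), Add(6, B)) = Add(Rational(-3, 2), Mul(Rational(-1, 4), B)))
Function('T')(n) = Rational(-33, 20) (Function('T')(n) = Add(Rational(-3, 2), Mul(Rational(-1, 4), Rational(3, 5))) = Add(Rational(-3, 2), Rational(-3, 20)) = Rational(-33, 20))
Pow(Add(37, Function('T')(Function('U')(2))), 2) = Pow(Add(37, Rational(-33, 20)), 2) = Pow(Rational(707, 20), 2) = Rational(499849, 400)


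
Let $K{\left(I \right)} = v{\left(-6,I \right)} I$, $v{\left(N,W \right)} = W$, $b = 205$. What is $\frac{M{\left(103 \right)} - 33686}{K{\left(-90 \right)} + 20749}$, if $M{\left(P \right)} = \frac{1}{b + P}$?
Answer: $- \frac{610311}{522676} \approx -1.1677$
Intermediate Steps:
$K{\left(I \right)} = I^{2}$ ($K{\left(I \right)} = I I = I^{2}$)
$M{\left(P \right)} = \frac{1}{205 + P}$
$\frac{M{\left(103 \right)} - 33686}{K{\left(-90 \right)} + 20749} = \frac{\frac{1}{205 + 103} - 33686}{\left(-90\right)^{2} + 20749} = \frac{\frac{1}{308} - 33686}{8100 + 20749} = \frac{\frac{1}{308} - 33686}{28849} = \left(- \frac{10375287}{308}\right) \frac{1}{28849} = - \frac{610311}{522676}$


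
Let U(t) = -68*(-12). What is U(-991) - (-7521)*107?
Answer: 805563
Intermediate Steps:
U(t) = 816
U(-991) - (-7521)*107 = 816 - (-7521)*107 = 816 - 1*(-804747) = 816 + 804747 = 805563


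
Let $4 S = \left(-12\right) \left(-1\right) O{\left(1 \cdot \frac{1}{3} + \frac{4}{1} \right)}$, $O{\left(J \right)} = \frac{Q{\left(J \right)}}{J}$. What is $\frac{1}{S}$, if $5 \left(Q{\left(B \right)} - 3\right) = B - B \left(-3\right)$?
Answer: $\frac{65}{291} \approx 0.22337$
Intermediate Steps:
$Q{\left(B \right)} = 3 + \frac{4 B}{5}$ ($Q{\left(B \right)} = 3 + \frac{B - B \left(-3\right)}{5} = 3 + \frac{B - - 3 B}{5} = 3 + \frac{B + 3 B}{5} = 3 + \frac{4 B}{5}$)
$O{\left(J \right)} = \frac{3 + \frac{4 J}{5}}{J}$
$S = \frac{291}{65}$ ($S = \frac{\left(-12\right) \left(-1\right) \left(\frac{4}{5} + \frac{3}{1 \cdot \frac{1}{3} + \frac{4}{1}}\right)}{4} = \frac{12 \left(\frac{4}{5} + \frac{3}{1 \cdot \frac{1}{3} + 4 \cdot 1}\right)}{4} = \frac{12 \left(\frac{4}{5} + \frac{3}{\frac{1}{3} + 4}\right)}{4} = \frac{12 \left(\frac{4}{5} + \frac{3}{\frac{13}{3}}\right)}{4} = \frac{12 \left(\frac{4}{5} + 3 \cdot \frac{3}{13}\right)}{4} = \frac{12 \left(\frac{4}{5} + \frac{9}{13}\right)}{4} = \frac{12 \cdot \frac{97}{65}}{4} = \frac{1}{4} \cdot \frac{1164}{65} = \frac{291}{65} \approx 4.4769$)
$\frac{1}{S} = \frac{1}{\frac{291}{65}} = \frac{65}{291}$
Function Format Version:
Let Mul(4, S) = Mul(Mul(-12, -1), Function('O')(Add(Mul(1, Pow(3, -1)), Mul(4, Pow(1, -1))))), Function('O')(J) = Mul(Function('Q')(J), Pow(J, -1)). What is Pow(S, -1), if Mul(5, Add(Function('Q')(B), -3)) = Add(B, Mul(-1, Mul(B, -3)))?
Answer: Rational(65, 291) ≈ 0.22337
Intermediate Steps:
Function('Q')(B) = Add(3, Mul(Rational(4, 5), B)) (Function('Q')(B) = Add(3, Mul(Rational(1, 5), Add(B, Mul(-1, Mul(B, -3))))) = Add(3, Mul(Rational(1, 5), Add(B, Mul(-1, Mul(-3, B))))) = Add(3, Mul(Rational(1, 5), Add(B, Mul(3, B)))) = Add(3, Mul(Rational(1, 5), Mul(4, B))) = Add(3, Mul(Rational(4, 5), B)))
Function('O')(J) = Mul(Pow(J, -1), Add(3, Mul(Rational(4, 5), J))) (Function('O')(J) = Mul(Add(3, Mul(Rational(4, 5), J)), Pow(J, -1)) = Mul(Pow(J, -1), Add(3, Mul(Rational(4, 5), J))))
S = Rational(291, 65) (S = Mul(Rational(1, 4), Mul(Mul(-12, -1), Add(Rational(4, 5), Mul(3, Pow(Add(Mul(1, Pow(3, -1)), Mul(4, Pow(1, -1))), -1))))) = Mul(Rational(1, 4), Mul(12, Add(Rational(4, 5), Mul(3, Pow(Add(Mul(1, Rational(1, 3)), Mul(4, 1)), -1))))) = Mul(Rational(1, 4), Mul(12, Add(Rational(4, 5), Mul(3, Pow(Add(Rational(1, 3), 4), -1))))) = Mul(Rational(1, 4), Mul(12, Add(Rational(4, 5), Mul(3, Pow(Rational(13, 3), -1))))) = Mul(Rational(1, 4), Mul(12, Add(Rational(4, 5), Mul(3, Rational(3, 13))))) = Mul(Rational(1, 4), Mul(12, Add(Rational(4, 5), Rational(9, 13)))) = Mul(Rational(1, 4), Mul(12, Rational(97, 65))) = Mul(Rational(1, 4), Rational(1164, 65)) = Rational(291, 65) ≈ 4.4769)
Pow(S, -1) = Pow(Rational(291, 65), -1) = Rational(65, 291)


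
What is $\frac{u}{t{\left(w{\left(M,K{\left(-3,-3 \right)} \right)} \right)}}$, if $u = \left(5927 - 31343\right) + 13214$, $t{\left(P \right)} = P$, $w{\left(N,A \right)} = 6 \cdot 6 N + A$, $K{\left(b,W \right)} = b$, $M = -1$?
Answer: $\frac{12202}{39} \approx 312.87$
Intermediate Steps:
$w{\left(N,A \right)} = A + 36 N$ ($w{\left(N,A \right)} = 36 N + A = A + 36 N$)
$u = -12202$ ($u = -25416 + 13214 = -12202$)
$\frac{u}{t{\left(w{\left(M,K{\left(-3,-3 \right)} \right)} \right)}} = - \frac{12202}{-3 + 36 \left(-1\right)} = - \frac{12202}{-3 - 36} = - \frac{12202}{-39} = \left(-12202\right) \left(- \frac{1}{39}\right) = \frac{12202}{39}$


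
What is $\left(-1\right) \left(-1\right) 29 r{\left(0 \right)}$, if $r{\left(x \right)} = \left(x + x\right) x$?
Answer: $0$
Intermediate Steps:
$r{\left(x \right)} = 2 x^{2}$ ($r{\left(x \right)} = 2 x x = 2 x^{2}$)
$\left(-1\right) \left(-1\right) 29 r{\left(0 \right)} = \left(-1\right) \left(-1\right) 29 \cdot 2 \cdot 0^{2} = 1 \cdot 29 \cdot 2 \cdot 0 = 29 \cdot 0 = 0$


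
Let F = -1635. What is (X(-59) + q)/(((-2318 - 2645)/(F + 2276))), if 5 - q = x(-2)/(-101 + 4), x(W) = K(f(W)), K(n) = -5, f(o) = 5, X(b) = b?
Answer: 480109/68773 ≈ 6.9811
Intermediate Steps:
x(W) = -5
q = 480/97 (q = 5 - (-5)/(-101 + 4) = 5 - (-5)/(-97) = 5 - (-5)*(-1)/97 = 5 - 1*5/97 = 5 - 5/97 = 480/97 ≈ 4.9485)
(X(-59) + q)/(((-2318 - 2645)/(F + 2276))) = (-59 + 480/97)/(((-2318 - 2645)/(-1635 + 2276))) = -5243/(97*((-4963/641))) = -5243/(97*((-4963*1/641))) = -5243/(97*(-4963/641)) = -5243/97*(-641/4963) = 480109/68773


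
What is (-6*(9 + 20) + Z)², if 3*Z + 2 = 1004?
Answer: 25600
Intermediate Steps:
Z = 334 (Z = -⅔ + (⅓)*1004 = -⅔ + 1004/3 = 334)
(-6*(9 + 20) + Z)² = (-6*(9 + 20) + 334)² = (-6*29 + 334)² = (-174 + 334)² = 160² = 25600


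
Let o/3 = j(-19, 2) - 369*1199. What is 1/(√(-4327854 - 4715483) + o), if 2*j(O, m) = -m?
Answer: -1327296/1761723714953 - I*√9043337/1761723714953 ≈ -7.5341e-7 - 1.707e-9*I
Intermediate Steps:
j(O, m) = -m/2 (j(O, m) = (-m)/2 = -m/2)
o = -1327296 (o = 3*(-½*2 - 369*1199) = 3*(-1 - 442431) = 3*(-442432) = -1327296)
1/(√(-4327854 - 4715483) + o) = 1/(√(-4327854 - 4715483) - 1327296) = 1/(√(-9043337) - 1327296) = 1/(I*√9043337 - 1327296) = 1/(-1327296 + I*√9043337)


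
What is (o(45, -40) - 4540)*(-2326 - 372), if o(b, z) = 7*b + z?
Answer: 11506970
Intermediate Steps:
o(b, z) = z + 7*b
(o(45, -40) - 4540)*(-2326 - 372) = ((-40 + 7*45) - 4540)*(-2326 - 372) = ((-40 + 315) - 4540)*(-2698) = (275 - 4540)*(-2698) = -4265*(-2698) = 11506970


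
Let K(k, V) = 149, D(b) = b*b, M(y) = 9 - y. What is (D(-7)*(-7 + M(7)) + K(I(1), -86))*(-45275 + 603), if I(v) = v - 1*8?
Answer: 4288512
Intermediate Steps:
I(v) = -8 + v (I(v) = v - 8 = -8 + v)
D(b) = b²
(D(-7)*(-7 + M(7)) + K(I(1), -86))*(-45275 + 603) = ((-7)²*(-7 + (9 - 1*7)) + 149)*(-45275 + 603) = (49*(-7 + (9 - 7)) + 149)*(-44672) = (49*(-7 + 2) + 149)*(-44672) = (49*(-5) + 149)*(-44672) = (-245 + 149)*(-44672) = -96*(-44672) = 4288512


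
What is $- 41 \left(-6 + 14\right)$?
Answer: $-328$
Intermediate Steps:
$- 41 \left(-6 + 14\right) = \left(-41\right) 8 = -328$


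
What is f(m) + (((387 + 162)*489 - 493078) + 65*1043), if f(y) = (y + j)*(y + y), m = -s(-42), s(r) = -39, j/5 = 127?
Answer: -104250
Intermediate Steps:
j = 635 (j = 5*127 = 635)
m = 39 (m = -1*(-39) = 39)
f(y) = 2*y*(635 + y) (f(y) = (y + 635)*(y + y) = (635 + y)*(2*y) = 2*y*(635 + y))
f(m) + (((387 + 162)*489 - 493078) + 65*1043) = 2*39*(635 + 39) + (((387 + 162)*489 - 493078) + 65*1043) = 2*39*674 + ((549*489 - 493078) + 67795) = 52572 + ((268461 - 493078) + 67795) = 52572 + (-224617 + 67795) = 52572 - 156822 = -104250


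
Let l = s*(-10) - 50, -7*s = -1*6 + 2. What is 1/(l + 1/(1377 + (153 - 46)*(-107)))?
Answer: -70504/3928087 ≈ -0.017949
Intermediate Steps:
s = 4/7 (s = -(-1*6 + 2)/7 = -(-6 + 2)/7 = -1/7*(-4) = 4/7 ≈ 0.57143)
l = -390/7 (l = (4/7)*(-10) - 50 = -40/7 - 50 = -390/7 ≈ -55.714)
1/(l + 1/(1377 + (153 - 46)*(-107))) = 1/(-390/7 + 1/(1377 + (153 - 46)*(-107))) = 1/(-390/7 + 1/(1377 + 107*(-107))) = 1/(-390/7 + 1/(1377 - 11449)) = 1/(-390/7 + 1/(-10072)) = 1/(-390/7 - 1/10072) = 1/(-3928087/70504) = -70504/3928087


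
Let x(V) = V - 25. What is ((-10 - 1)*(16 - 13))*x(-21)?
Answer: 1518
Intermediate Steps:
x(V) = -25 + V
((-10 - 1)*(16 - 13))*x(-21) = ((-10 - 1)*(16 - 13))*(-25 - 21) = -11*3*(-46) = -33*(-46) = 1518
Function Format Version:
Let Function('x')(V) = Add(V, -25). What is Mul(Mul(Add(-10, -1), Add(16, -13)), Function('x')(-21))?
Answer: 1518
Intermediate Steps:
Function('x')(V) = Add(-25, V)
Mul(Mul(Add(-10, -1), Add(16, -13)), Function('x')(-21)) = Mul(Mul(Add(-10, -1), Add(16, -13)), Add(-25, -21)) = Mul(Mul(-11, 3), -46) = Mul(-33, -46) = 1518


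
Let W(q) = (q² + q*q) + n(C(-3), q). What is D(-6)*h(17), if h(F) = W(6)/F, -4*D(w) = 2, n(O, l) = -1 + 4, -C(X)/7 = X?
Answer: -75/34 ≈ -2.2059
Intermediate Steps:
C(X) = -7*X
n(O, l) = 3
D(w) = -½ (D(w) = -¼*2 = -½)
W(q) = 3 + 2*q² (W(q) = (q² + q*q) + 3 = (q² + q²) + 3 = 2*q² + 3 = 3 + 2*q²)
h(F) = 75/F (h(F) = (3 + 2*6²)/F = (3 + 2*36)/F = (3 + 72)/F = 75/F)
D(-6)*h(17) = -75/(2*17) = -½*75/17 = -75/34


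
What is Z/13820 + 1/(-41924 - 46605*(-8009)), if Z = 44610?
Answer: 3162977304203/979877747702 ≈ 3.2279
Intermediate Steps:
Z/13820 + 1/(-41924 - 46605*(-8009)) = 44610/13820 + 1/(-41924 - 46605*(-8009)) = 44610*(1/13820) - 1/8009/(-88529) = 4461/1382 - 1/88529*(-1/8009) = 4461/1382 + 1/709028761 = 3162977304203/979877747702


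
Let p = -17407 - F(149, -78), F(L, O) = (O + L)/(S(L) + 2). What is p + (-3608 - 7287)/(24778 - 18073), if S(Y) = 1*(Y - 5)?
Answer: -3408460247/195786 ≈ -17409.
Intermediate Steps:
S(Y) = -5 + Y (S(Y) = 1*(-5 + Y) = -5 + Y)
F(L, O) = (L + O)/(-3 + L) (F(L, O) = (O + L)/((-5 + L) + 2) = (L + O)/(-3 + L))
p = -2541493/146 (p = -17407 - (149 - 78)/(-3 + 149) = -17407 - 71/146 = -2541493/146 ≈ -17408.)
p + (-3608 - 7287)/(24778 - 18073) = -2541493/146 + (-3608 - 7287)/(24778 - 18073) = -2541493/146 - 10895/6705 = -2541493/146 - 10895*1/6705 = -2541493/146 - 2179/1341 = -3408460247/195786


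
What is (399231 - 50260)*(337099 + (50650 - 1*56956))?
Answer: 115437164003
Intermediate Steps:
(399231 - 50260)*(337099 + (50650 - 1*56956)) = 348971*(337099 + (50650 - 56956)) = 348971*(337099 - 6306) = 348971*330793 = 115437164003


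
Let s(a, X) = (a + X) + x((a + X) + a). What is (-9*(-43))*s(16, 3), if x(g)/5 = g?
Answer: 75078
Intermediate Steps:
x(g) = 5*g
s(a, X) = 6*X + 11*a (s(a, X) = (a + X) + 5*((a + X) + a) = (X + a) + 5*((X + a) + a) = (X + a) + 5*(X + 2*a) = (X + a) + (5*X + 10*a) = 6*X + 11*a)
(-9*(-43))*s(16, 3) = (-9*(-43))*(6*3 + 11*16) = 387*(18 + 176) = 387*194 = 75078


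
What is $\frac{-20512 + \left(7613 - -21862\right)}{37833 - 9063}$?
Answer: $\frac{8963}{28770} \approx 0.31154$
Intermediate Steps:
$\frac{-20512 + \left(7613 - -21862\right)}{37833 - 9063} = \frac{-20512 + \left(7613 + 21862\right)}{28770} = \left(-20512 + 29475\right) \frac{1}{28770} = 8963 \cdot \frac{1}{28770} = \frac{8963}{28770}$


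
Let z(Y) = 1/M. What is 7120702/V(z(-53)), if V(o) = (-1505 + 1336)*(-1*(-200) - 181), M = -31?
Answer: -7120702/3211 ≈ -2217.6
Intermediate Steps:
z(Y) = -1/31 (z(Y) = 1/(-31) = -1/31)
V(o) = -3211 (V(o) = -169*(200 - 181) = -169*19 = -3211)
7120702/V(z(-53)) = 7120702/(-3211) = 7120702*(-1/3211) = -7120702/3211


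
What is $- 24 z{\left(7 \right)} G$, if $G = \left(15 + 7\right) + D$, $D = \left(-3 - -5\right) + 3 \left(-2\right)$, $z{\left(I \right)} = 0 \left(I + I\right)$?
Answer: $0$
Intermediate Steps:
$z{\left(I \right)} = 0$ ($z{\left(I \right)} = 0 \cdot 2 I = 0$)
$D = -4$ ($D = \left(-3 + 5\right) - 6 = 2 - 6 = -4$)
$G = 18$ ($G = \left(15 + 7\right) - 4 = 22 - 4 = 18$)
$- 24 z{\left(7 \right)} G = \left(-24\right) 0 \cdot 18 = 0 \cdot 18 = 0$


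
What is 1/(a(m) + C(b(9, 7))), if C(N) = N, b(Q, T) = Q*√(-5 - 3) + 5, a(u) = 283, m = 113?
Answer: 4/1161 - I*√2/4644 ≈ 0.0034453 - 0.00030452*I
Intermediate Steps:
b(Q, T) = 5 + 2*I*Q*√2 (b(Q, T) = Q*√(-8) + 5 = Q*(2*I*√2) + 5 = 2*I*Q*√2 + 5 = 5 + 2*I*Q*√2)
1/(a(m) + C(b(9, 7))) = 1/(283 + (5 + 2*I*9*√2)) = 1/(283 + (5 + 18*I*√2)) = 1/(288 + 18*I*√2)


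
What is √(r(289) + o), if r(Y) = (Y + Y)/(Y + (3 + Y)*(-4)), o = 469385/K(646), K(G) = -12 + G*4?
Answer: √232354068686403/1130394 ≈ 13.485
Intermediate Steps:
K(G) = -12 + 4*G
o = 469385/2572 (o = 469385/(-12 + 4*646) = 469385/(-12 + 2584) = 469385/2572 ≈ 182.50)
r(Y) = 2*Y/(-12 - 3*Y) (r(Y) = (2*Y)/(Y + (-12 - 4*Y)) = (2*Y)/(-12 - 3*Y) = 2*Y/(-12 - 3*Y))
√(r(289) + o) = √(-2*289/(12 + 3*289) + 469385/2572) = √(-2*289/(12 + 867) + 469385/2572) = √(-2*289/879 + 469385/2572) = √(-2*289*1/879 + 469385/2572) = √(-578/879 + 469385/2572) = √(411102799/2260788) = √232354068686403/1130394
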